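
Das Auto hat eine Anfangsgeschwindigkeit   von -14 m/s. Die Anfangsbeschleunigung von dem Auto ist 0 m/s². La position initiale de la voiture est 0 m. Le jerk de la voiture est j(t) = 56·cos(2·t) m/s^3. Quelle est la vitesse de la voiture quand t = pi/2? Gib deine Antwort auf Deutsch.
Ausgehend von dem Ruck j(t) = 56·cos(2·t), nehmen wir 2 Integrale. Durch Integration von dem Ruck und Verwendung der Anfangsbedingung a(0) = 0, erhalten wir a(t) = 28·sin(2·t). Mit ∫a(t)dt und Anwendung von v(0) = -14, finden wir v(t) = -14·cos(2·t). Aus der Gleichung für die Geschwindigkeit v(t) = -14·cos(2·t), setzen wir t = pi/2 ein und erhalten v = 14.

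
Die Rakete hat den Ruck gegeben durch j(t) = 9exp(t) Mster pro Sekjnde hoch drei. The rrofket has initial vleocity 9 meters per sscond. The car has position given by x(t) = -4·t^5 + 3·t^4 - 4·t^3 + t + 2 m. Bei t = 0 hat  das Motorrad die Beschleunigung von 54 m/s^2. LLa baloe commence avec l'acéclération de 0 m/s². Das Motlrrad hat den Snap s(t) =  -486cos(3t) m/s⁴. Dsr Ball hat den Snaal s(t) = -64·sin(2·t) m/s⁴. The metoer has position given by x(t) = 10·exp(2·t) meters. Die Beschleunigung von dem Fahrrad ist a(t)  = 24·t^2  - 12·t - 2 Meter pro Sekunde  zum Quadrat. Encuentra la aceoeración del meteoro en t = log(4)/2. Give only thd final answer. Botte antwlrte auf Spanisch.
En t = log(4)/2, a = 160.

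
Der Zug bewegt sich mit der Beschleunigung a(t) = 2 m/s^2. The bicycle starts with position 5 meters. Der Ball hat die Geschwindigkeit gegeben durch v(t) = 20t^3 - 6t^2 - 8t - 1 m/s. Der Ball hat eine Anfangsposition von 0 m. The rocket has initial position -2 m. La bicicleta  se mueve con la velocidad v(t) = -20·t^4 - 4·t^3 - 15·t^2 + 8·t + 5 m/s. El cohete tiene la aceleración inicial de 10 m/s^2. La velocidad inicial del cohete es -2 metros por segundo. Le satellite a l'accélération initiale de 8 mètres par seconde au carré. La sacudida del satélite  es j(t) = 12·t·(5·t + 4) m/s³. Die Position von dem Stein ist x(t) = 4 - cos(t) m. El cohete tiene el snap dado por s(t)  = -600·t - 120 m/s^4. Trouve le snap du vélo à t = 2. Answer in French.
Pour résoudre ceci, nous devons prendre 3 dérivées de notre équation de la vitesse v(t) = -20·t^4 - 4·t^3 - 15·t^2 + 8·t + 5. En prenant d/dt de v(t), nous trouvons a(t) = -80·t^3 - 12·t^2 - 30·t + 8. En prenant d/dt de a(t), nous trouvons j(t) = -240·t^2 - 24·t - 30. En prenant d/dt de j(t), nous trouvons s(t) = -480·t - 24. Nous avons le snap s(t) = -480·t - 24. En substituant t = 2: s(2) = -984.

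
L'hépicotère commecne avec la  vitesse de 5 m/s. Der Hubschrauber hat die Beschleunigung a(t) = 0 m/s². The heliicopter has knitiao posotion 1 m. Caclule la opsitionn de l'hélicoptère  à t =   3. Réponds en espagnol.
Necesitamos integrar nuestra ecuación de la aceleración a(t) = 0 2 veces. Tomando ∫a(t)dt y aplicando v(0) = 5, encontramos v(t) = 5. Integrando la velocidad y usando la condición inicial x(0) = 1, obtenemos x(t) = 5·t + 1. De la ecuación de la posición x(t) = 5·t + 1, sustituimos t = 3 para obtener x = 16.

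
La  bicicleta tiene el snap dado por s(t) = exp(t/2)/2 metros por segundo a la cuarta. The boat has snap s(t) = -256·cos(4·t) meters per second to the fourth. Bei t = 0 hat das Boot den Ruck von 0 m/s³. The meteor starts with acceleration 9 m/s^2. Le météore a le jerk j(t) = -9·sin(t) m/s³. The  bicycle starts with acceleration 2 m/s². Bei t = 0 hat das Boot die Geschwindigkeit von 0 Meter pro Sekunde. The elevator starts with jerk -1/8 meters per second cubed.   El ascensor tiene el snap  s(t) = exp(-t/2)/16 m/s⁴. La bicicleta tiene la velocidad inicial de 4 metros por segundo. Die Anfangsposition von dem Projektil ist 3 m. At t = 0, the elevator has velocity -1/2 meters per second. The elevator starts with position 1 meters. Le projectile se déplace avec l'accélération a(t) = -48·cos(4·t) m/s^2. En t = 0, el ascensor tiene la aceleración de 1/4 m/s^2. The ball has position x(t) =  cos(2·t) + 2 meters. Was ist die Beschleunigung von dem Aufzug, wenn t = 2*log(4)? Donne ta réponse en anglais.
To find the answer, we compute 2 integrals of s(t) = exp(-t/2)/16. Finding the integral of s(t) and using j(0) = -1/8: j(t) = -exp(-t/2)/8. Finding the antiderivative of j(t) and using a(0) = 1/4: a(t) = exp(-t/2)/4. From the given acceleration equation a(t) = exp(-t/2)/4, we substitute t = 2*log(4) to get a = 1/16.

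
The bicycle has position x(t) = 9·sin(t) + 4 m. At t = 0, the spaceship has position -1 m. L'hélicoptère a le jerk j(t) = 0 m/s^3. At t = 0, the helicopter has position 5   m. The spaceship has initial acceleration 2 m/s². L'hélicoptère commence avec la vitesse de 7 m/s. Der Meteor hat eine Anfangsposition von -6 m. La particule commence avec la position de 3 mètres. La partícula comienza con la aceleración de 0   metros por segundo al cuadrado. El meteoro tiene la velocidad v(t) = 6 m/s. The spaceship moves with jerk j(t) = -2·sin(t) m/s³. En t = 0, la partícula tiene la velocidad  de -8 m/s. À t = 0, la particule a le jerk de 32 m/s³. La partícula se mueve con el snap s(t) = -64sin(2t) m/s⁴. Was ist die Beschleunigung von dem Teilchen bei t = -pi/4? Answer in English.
We must find the antiderivative of our snap equation s(t) = -64·sin(2·t) 2 times. Taking ∫s(t)dt and applying j(0) = 32, we find j(t) = 32·cos(2·t). Taking ∫j(t)dt and applying a(0) = 0, we find a(t) = 16·sin(2·t). We have acceleration a(t) = 16·sin(2·t). Substituting t = -pi/4: a(-pi/4) = -16.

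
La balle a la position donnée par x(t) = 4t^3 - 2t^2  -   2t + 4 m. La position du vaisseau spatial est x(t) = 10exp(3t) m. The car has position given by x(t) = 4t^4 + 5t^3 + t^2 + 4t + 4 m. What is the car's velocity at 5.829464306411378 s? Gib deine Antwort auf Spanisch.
Para resolver esto, necesitamos tomar 1 derivada de nuestra ecuación de la posición x(t) = 4·t^4 + 5·t^3 + t^2 + 4·t + 4. Derivando la posición, obtenemos la velocidad: v(t) = 16·t^3 + 15·t^2 + 2·t + 4. Usando v(t) = 16·t^3 + 15·t^2 + 2·t + 4 y sustituyendo t = 5.829464306411378, encontramos v = 3695.00944589216.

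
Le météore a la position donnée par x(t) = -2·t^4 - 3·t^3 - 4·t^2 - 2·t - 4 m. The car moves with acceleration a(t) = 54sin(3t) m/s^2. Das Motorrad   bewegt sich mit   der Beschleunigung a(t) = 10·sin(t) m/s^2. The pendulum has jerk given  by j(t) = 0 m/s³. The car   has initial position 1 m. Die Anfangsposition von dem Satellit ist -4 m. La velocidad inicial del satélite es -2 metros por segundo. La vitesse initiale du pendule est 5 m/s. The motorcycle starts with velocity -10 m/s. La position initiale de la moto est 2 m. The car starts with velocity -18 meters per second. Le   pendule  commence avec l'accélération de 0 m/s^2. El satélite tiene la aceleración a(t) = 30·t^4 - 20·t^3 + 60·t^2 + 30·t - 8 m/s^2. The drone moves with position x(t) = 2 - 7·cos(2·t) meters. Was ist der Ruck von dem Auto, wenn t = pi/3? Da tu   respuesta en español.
Partiendo de la aceleración a(t) = 54·sin(3·t), tomamos 1 derivada. La derivada de la aceleración da la sacudida: j(t) = 162·cos(3·t). Tenemos la sacudida j(t) = 162·cos(3·t). Sustituyendo t = pi/3: j(pi/3) = -162.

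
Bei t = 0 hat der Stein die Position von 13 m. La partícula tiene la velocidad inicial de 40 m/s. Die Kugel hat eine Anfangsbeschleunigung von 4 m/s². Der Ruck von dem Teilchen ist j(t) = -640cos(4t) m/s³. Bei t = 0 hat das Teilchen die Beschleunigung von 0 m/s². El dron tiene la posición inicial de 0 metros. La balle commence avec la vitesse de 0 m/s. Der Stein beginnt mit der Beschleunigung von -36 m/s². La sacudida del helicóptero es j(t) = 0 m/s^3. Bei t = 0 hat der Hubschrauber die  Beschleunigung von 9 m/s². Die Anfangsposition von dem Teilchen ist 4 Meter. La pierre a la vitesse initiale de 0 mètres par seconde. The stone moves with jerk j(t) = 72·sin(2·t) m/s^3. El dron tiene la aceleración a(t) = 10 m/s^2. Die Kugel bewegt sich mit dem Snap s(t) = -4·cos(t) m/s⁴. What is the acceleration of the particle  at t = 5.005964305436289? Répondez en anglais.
To find the answer, we compute 1 integral of j(t) = -640·cos(4·t). The integral of jerk, with a(0) = 0, gives acceleration: a(t) = -160·sin(4·t). We have acceleration a(t) = -160·sin(4·t). Substituting t = 5.005964305436289: a(5.005964305436289) = -147.587237537118.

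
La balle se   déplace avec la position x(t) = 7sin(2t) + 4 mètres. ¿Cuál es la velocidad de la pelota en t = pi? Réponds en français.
Nous devons dériver notre équation de la position x(t) = 7·sin(2·t) + 4 1 fois. En prenant d/dt de x(t), nous trouvons v(t) = 14·cos(2·t). En utilisant v(t) = 14·cos(2·t) et en substituant t = pi, nous trouvons v = 14.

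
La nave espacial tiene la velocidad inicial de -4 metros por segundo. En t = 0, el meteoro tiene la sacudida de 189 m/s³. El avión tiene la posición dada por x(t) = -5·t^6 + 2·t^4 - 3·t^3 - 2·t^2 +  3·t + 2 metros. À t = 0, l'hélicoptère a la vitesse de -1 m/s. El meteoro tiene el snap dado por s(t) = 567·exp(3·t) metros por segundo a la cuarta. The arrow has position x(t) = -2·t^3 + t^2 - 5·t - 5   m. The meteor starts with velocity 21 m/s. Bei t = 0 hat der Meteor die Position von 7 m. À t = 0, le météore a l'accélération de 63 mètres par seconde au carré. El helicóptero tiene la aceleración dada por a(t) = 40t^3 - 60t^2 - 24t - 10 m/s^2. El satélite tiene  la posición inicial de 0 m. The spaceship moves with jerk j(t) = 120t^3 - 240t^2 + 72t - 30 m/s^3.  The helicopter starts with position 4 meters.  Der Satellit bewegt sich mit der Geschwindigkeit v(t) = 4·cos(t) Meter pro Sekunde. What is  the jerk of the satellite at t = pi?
Starting from velocity v(t) = 4·cos(t), we take 2 derivatives. Taking d/dt of v(t), we find a(t) = -4·sin(t). The derivative of acceleration gives jerk: j(t) = -4·cos(t). We have jerk j(t) = -4·cos(t). Substituting t = pi: j(pi) = 4.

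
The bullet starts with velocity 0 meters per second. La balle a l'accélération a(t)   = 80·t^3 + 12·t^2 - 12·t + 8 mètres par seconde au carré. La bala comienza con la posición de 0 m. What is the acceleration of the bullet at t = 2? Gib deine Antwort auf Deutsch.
Wir haben die Beschleunigung a(t) = 80·t^3 + 12·t^2 - 12·t + 8. Durch Einsetzen von t = 2: a(2) = 672.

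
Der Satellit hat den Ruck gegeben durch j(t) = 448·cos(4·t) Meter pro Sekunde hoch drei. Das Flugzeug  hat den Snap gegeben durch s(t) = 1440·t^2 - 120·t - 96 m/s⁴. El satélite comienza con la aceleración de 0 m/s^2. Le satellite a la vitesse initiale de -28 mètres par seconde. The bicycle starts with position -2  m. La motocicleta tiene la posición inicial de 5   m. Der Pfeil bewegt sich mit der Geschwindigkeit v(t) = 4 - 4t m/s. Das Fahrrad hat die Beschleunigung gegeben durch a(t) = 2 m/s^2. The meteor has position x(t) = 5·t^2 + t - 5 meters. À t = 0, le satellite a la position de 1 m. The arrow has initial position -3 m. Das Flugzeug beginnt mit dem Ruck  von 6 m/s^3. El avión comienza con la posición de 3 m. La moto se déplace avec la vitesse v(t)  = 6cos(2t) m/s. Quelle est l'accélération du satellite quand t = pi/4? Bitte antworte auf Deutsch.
Wir müssen unsere Gleichung für den Ruck j(t) = 448·cos(4·t) 1-mal integrieren. Durch Integration von dem Ruck und Verwendung der Anfangsbedingung a(0) = 0, erhalten wir a(t) = 112·sin(4·t). Mit a(t) = 112·sin(4·t) und Einsetzen von t = pi/4, finden wir a = 0.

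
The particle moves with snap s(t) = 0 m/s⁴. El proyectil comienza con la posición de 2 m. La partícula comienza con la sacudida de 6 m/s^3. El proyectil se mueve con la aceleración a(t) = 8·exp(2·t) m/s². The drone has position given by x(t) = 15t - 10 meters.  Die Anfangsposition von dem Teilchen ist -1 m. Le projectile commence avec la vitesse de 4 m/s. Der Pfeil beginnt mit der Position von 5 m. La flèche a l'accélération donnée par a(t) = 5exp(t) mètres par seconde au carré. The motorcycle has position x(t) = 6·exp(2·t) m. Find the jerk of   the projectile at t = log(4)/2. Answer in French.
Pour résoudre ceci, nous devons prendre 1 dérivée de notre équation de l'accélération a(t) = 8·exp(2·t). En prenant d/dt de a(t), nous trouvons j(t) = 16·exp(2·t). En utilisant j(t) = 16·exp(2·t) et en substituant t = log(4)/2, nous trouvons j = 64.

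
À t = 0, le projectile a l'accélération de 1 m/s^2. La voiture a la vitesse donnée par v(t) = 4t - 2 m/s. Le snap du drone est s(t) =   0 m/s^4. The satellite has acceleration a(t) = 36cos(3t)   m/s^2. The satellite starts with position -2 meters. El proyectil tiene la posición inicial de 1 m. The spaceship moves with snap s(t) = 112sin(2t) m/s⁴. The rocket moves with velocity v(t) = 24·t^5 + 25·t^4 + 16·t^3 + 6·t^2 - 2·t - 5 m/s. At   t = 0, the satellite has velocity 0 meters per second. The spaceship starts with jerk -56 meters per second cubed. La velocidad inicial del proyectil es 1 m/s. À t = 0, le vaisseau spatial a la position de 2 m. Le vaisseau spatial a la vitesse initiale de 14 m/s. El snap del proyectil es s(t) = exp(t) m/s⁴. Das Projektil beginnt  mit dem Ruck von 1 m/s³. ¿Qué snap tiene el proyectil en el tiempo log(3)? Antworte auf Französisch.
De l'équation du snap s(t) = exp(t), nous substituons t = log(3) pour obtenir s = 3.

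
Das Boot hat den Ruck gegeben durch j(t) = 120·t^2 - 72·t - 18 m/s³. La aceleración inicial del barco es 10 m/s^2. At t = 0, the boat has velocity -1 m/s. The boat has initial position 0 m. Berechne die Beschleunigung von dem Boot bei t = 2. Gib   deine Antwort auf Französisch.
Nous devons trouver la primitive de notre équation du jerk j(t) = 120·t^2 - 72·t - 18 1 fois. La primitive du jerk, avec a(0) = 10, donne l'accélération: a(t) = 40·t^3 - 36·t^2 - 18·t + 10. De l'équation de l'accélération a(t) = 40·t^3 - 36·t^2 - 18·t + 10, nous substituons t = 2 pour obtenir a = 150.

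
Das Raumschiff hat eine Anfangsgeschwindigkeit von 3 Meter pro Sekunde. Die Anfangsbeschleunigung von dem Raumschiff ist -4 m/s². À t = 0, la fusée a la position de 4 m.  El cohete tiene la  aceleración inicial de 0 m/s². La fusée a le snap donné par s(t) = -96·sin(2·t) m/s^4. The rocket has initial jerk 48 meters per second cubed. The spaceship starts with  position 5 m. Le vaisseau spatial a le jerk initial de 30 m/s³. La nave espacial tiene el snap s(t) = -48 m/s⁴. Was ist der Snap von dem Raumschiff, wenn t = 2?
Mit s(t) = -48 und Einsetzen von t = 2, finden wir s = -48.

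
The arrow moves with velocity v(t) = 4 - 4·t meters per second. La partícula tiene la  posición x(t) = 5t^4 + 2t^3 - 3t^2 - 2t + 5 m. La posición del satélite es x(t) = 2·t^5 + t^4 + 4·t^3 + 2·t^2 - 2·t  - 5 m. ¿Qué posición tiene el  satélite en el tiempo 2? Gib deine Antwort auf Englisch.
We have position x(t) = 2·t^5 + t^4 + 4·t^3 + 2·t^2 - 2·t - 5. Substituting t = 2: x(2) = 111.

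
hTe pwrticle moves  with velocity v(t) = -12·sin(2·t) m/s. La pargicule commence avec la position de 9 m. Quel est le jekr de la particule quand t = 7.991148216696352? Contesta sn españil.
Partiendo de la velocidad v(t) = -12·sin(2·t), tomamos 2 derivadas. La derivada de la velocidad da la aceleración: a(t) = -24·cos(2·t). La derivada de la aceleración da la sacudida: j(t) = 48·sin(2·t). Tenemos la sacudida j(t) = 48·sin(2·t). Sustituyendo t = 7.991148216696352: j(7.991148216696352) = -13.0034447159963.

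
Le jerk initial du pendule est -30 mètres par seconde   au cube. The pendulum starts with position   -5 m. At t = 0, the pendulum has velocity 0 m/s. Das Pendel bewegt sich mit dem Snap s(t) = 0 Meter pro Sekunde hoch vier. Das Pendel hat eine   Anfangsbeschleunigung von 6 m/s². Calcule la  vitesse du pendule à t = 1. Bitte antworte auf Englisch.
To solve this, we need to take 3 integrals of our snap equation s(t) = 0. Integrating snap and using the initial condition j(0) = -30, we get j(t) = -30. Taking ∫j(t)dt and applying a(0) = 6, we find a(t) = 6 - 30·t. The antiderivative of acceleration, with v(0) = 0, gives velocity: v(t) = 3·t·(2 - 5·t). Using v(t) = 3·t·(2 - 5·t) and substituting t = 1, we find v = -9.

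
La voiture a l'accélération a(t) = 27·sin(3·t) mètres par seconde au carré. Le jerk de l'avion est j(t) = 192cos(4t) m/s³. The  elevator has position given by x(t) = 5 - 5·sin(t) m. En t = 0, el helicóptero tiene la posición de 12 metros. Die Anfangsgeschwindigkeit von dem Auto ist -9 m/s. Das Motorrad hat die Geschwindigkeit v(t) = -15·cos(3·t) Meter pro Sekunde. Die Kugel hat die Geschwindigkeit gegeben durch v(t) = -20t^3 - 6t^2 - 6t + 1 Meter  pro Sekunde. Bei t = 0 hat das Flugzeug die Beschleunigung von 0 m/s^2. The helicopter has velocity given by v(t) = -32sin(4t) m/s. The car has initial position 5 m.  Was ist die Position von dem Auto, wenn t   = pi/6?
Wir müssen das Integral unserer Gleichung für die Beschleunigung a(t) = 27·sin(3·t) 2-mal finden. Die Stammfunktion von der Beschleunigung, mit v(0) = -9, ergibt die Geschwindigkeit: v(t) = -9·cos(3·t). Die Stammfunktion von der Geschwindigkeit, mit x(0) = 5, ergibt die Position: x(t) = 5 - 3·sin(3·t). Aus der Gleichung für die Position x(t) = 5 - 3·sin(3·t), setzen wir t = pi/6 ein und erhalten x = 2.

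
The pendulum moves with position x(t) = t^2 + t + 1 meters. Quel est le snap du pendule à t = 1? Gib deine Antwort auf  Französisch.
Nous devons dériver notre équation de la position x(t) = t^2 + t + 1 4 fois. La dérivée de la position donne la vitesse: v(t) = 2·t + 1. La dérivée de la vitesse donne l'accélération: a(t) = 2. En prenant d/dt de a(t), nous trouvons j(t) = 0. En dérivant le jerk, nous obtenons le snap: s(t) = 0. En utilisant s(t) = 0 et en substituant t = 1, nous trouvons s = 0.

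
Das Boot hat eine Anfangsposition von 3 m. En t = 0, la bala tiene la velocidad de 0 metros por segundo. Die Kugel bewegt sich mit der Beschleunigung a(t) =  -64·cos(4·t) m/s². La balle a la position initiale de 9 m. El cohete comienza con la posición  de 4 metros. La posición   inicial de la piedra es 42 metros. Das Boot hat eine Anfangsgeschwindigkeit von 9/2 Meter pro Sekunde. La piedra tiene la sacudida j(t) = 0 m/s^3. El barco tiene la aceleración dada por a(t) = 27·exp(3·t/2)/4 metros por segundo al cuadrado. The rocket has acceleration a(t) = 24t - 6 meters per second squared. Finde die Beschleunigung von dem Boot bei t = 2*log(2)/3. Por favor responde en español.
Tenemos la aceleración a(t) = 27·exp(3·t/2)/4. Sustituyendo t = 2*log(2)/3: a(2*log(2)/3) = 27/2.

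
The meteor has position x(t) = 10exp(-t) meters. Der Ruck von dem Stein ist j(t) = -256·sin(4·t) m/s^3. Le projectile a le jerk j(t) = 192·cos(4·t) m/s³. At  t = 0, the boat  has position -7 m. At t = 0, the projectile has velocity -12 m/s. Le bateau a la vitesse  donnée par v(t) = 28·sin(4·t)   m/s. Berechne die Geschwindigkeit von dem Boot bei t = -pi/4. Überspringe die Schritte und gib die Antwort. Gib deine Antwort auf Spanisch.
En t = -pi/4, v = 0.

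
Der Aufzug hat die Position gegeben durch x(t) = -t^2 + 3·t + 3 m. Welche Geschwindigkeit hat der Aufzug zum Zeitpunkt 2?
Um dies zu lösen, müssen wir 1 Ableitung unserer Gleichung für die Position x(t) = -t^2 + 3·t + 3 nehmen. Mit d/dt von x(t) finden wir v(t) = 3 - 2·t. Aus der Gleichung für die Geschwindigkeit v(t) = 3 - 2·t, setzen wir t = 2 ein und erhalten v = -1.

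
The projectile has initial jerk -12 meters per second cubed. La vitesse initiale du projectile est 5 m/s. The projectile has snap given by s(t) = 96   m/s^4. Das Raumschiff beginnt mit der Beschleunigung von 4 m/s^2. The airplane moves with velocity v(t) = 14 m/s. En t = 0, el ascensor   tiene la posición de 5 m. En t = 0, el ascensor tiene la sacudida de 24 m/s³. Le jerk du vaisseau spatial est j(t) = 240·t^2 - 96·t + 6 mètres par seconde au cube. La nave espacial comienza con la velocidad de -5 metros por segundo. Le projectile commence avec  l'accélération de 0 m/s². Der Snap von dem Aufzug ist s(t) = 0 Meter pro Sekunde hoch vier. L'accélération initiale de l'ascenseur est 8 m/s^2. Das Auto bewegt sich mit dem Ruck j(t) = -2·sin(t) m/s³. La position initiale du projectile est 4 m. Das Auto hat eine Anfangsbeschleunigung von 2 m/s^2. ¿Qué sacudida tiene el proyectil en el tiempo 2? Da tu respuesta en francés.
Pour résoudre ceci, nous devons prendre 1 primitive de notre équation du snap s(t) = 96. L'intégrale du snap est le jerk. En utilisant j(0) = -12, nous obtenons j(t) = 96·t - 12. De l'équation du jerk j(t) = 96·t - 12, nous substituons t = 2 pour obtenir j = 180.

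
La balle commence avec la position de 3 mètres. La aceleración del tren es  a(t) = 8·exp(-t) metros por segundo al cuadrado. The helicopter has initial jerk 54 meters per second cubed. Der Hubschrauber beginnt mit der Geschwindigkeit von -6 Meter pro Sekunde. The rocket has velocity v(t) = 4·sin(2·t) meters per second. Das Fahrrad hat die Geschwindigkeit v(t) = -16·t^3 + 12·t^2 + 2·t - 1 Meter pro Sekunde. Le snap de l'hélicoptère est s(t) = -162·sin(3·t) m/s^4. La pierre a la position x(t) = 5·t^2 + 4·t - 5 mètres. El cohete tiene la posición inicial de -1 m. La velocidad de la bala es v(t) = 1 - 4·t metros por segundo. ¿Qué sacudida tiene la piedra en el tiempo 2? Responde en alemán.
Ausgehend von der Position x(t) = 5·t^2 + 4·t - 5, nehmen wir 3 Ableitungen. Die Ableitung von der Position ergibt die Geschwindigkeit: v(t) = 10·t + 4. Mit d/dt von v(t) finden wir a(t) = 10. Die Ableitung von der Beschleunigung ergibt den Ruck: j(t) = 0. Wir haben den Ruck j(t) = 0. Durch Einsetzen von t = 2: j(2) = 0.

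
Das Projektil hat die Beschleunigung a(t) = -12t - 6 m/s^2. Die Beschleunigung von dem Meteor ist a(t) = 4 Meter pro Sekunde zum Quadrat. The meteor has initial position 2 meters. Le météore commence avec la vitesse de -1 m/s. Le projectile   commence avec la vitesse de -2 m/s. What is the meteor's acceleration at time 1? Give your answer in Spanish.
Usando a(t) = 4 y sustituyendo t = 1, encontramos a = 4.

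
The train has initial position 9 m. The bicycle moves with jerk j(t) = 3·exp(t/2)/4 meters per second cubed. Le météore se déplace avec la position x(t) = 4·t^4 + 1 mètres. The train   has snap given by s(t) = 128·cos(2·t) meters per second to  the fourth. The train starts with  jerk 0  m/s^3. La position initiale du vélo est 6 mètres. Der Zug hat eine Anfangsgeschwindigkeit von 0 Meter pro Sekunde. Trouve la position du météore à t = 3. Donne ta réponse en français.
En utilisant x(t) = 4·t^4 + 1 et en substituant t = 3, nous trouvons x = 325.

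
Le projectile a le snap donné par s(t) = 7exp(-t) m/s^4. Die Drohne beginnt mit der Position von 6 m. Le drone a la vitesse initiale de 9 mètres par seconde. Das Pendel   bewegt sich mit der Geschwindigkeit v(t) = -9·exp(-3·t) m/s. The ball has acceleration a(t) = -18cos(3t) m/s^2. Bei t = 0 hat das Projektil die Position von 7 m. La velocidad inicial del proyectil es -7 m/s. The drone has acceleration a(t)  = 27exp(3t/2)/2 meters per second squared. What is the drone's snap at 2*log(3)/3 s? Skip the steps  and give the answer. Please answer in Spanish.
En t = 2*log(3)/3, s = 729/8.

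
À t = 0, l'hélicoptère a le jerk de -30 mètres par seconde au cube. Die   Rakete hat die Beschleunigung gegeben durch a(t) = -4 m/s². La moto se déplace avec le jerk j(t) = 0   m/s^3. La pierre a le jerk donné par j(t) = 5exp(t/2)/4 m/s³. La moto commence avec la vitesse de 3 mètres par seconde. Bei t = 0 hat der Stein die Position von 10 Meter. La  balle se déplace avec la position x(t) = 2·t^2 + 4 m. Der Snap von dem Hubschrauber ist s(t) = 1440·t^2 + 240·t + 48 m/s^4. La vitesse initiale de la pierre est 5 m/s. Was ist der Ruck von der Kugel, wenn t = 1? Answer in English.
To solve this, we need to take 3 derivatives of our position equation x(t) = 2·t^2 + 4. The derivative of position gives velocity: v(t) = 4·t. Taking d/dt of v(t), we find a(t) = 4. Taking d/dt of a(t), we find j(t) = 0. From the given jerk equation j(t) = 0, we substitute t = 1 to get j = 0.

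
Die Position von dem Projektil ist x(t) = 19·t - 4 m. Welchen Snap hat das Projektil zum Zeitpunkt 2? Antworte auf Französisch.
Nous devons dériver notre équation de la position x(t) = 19·t - 4 4 fois. La dérivée de la position donne la vitesse: v(t) = 19. La dérivée de la vitesse donne l'accélération: a(t) = 0. En prenant d/dt de a(t), nous trouvons j(t) = 0. En prenant d/dt de j(t), nous trouvons s(t) = 0. Nous avons le snap s(t) = 0. En substituant t = 2: s(2) = 0.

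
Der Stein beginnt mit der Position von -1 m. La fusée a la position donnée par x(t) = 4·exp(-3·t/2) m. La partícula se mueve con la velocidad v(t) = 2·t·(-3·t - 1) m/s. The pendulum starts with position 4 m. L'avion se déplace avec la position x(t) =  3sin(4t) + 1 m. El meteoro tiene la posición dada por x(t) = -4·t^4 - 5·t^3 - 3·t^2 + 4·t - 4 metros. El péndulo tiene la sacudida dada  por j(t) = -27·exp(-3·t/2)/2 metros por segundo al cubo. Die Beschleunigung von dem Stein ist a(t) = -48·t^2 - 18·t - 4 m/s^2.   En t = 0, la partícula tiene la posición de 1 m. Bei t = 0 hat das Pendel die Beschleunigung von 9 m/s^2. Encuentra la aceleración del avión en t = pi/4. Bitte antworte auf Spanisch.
Debemos derivar nuestra ecuación de la posición x(t) = 3·sin(4·t) + 1 2 veces. Derivando la posición, obtenemos la velocidad: v(t) = 12·cos(4·t). La derivada de la velocidad da la aceleración: a(t) = -48·sin(4·t). Tenemos la aceleración a(t) = -48·sin(4·t). Sustituyendo t = pi/4: a(pi/4) = 0.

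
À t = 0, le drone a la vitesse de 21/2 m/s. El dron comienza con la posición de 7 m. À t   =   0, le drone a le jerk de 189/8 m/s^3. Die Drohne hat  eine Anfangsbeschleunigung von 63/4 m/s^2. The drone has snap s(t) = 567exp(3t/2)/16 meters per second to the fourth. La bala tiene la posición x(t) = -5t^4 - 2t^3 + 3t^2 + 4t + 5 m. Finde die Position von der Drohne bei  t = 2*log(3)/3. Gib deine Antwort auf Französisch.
Nous devons intégrer notre équation du snap s(t) = 567·exp(3·t/2)/16 4 fois. L'intégrale du snap est le jerk. En utilisant j(0) = 189/8, nous obtenons j(t) = 189·exp(3·t/2)/8. La primitive du jerk est l'accélération. En utilisant a(0) = 63/4, nous obtenons a(t) = 63·exp(3·t/2)/4. La primitive de l'accélération est la vitesse. En utilisant v(0) = 21/2, nous obtenons v(t) = 21·exp(3·t/2)/2. En intégrant la vitesse et en utilisant la condition initiale x(0) = 7, nous obtenons x(t) = 7·exp(3·t/2). Nous avons la position x(t) = 7·exp(3·t/2). En substituant t = 2*log(3)/3: x(2*log(3)/3) = 21.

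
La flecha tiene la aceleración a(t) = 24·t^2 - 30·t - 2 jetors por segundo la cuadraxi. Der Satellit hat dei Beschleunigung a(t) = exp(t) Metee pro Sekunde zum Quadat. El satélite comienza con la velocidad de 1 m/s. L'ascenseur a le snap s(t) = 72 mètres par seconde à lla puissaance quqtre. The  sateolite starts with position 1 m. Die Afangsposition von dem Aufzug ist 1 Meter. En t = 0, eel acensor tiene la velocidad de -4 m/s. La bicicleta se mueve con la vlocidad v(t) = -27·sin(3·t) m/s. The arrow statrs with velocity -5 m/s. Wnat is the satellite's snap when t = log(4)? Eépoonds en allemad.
Ausgehend von der Beschleunigung a(t) = exp(t), nehmen wir 2 Ableitungen. Mit d/dt von a(t) finden wir j(t) = exp(t). Durch Ableiten von dem Ruck erhalten wir den Snap: s(t) = exp(t). Wir haben den Snap s(t) = exp(t). Durch Einsetzen von t = log(4): s(log(4)) = 4.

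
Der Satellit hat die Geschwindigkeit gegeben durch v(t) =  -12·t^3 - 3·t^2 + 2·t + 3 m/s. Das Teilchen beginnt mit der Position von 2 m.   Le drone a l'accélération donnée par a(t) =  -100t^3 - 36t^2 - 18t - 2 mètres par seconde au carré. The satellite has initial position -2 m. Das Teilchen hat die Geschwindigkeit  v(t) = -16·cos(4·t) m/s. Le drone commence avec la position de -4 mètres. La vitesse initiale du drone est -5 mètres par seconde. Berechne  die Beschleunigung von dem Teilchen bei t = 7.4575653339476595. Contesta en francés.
Nous devons dériver notre équation de la vitesse v(t) = -16·cos(4·t) 1 fois. La dérivée de la vitesse donne l'accélération: a(t) = 64·sin(4·t). Nous avons l'accélération a(t) = 64·sin(4·t). En substituant t = 7.4575653339476595: a(7.4575653339476595) = -63.9929254617455.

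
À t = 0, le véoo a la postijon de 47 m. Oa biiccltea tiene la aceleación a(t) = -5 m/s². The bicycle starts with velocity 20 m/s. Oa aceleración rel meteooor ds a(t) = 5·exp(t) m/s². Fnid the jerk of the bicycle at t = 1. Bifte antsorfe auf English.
To solve this, we need to take 1 derivative of our acceleration equation a(t) = -5. Taking d/dt of a(t), we find j(t) = 0. We have jerk j(t) = 0. Substituting t = 1: j(1) = 0.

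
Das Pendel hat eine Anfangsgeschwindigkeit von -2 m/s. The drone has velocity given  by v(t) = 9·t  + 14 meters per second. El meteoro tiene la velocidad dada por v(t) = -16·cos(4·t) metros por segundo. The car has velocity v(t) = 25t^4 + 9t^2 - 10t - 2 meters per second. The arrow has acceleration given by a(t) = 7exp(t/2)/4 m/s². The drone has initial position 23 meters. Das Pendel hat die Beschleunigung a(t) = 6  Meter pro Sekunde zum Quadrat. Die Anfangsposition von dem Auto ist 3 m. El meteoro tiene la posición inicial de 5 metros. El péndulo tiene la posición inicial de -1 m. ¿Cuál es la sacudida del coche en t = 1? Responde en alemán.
Ausgehend von der Geschwindigkeit v(t) = 25·t^4 + 9·t^2 - 10·t - 2, nehmen wir 2 Ableitungen. Die Ableitung von der Geschwindigkeit ergibt die Beschleunigung: a(t) = 100·t^3 + 18·t - 10. Mit d/dt von a(t) finden wir j(t) = 300·t^2 + 18. Mit j(t) = 300·t^2 + 18 und Einsetzen von t = 1, finden wir j = 318.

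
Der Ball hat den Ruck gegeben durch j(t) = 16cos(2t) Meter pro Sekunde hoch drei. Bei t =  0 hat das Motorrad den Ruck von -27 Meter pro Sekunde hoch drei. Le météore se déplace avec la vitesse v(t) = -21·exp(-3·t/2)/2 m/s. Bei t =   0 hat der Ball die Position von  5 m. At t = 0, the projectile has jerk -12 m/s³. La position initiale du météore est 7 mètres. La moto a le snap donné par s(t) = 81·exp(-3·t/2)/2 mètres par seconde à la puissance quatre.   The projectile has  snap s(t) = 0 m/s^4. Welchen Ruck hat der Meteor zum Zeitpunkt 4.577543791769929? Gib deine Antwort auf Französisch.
Nous devons dériver notre équation de la vitesse v(t) = -21·exp(-3·t/2)/2 2 fois. La dérivée de la vitesse donne l'accélération: a(t) = 63·exp(-3·t/2)/4. La dérivée de l'accélération donne le jerk: j(t) = -189·exp(-3·t/2)/8. De l'équation du jerk j(t) = -189·exp(-3·t/2)/8, nous substituons t = 4.577543791769929 pour obtenir j = -0.0246245783657138.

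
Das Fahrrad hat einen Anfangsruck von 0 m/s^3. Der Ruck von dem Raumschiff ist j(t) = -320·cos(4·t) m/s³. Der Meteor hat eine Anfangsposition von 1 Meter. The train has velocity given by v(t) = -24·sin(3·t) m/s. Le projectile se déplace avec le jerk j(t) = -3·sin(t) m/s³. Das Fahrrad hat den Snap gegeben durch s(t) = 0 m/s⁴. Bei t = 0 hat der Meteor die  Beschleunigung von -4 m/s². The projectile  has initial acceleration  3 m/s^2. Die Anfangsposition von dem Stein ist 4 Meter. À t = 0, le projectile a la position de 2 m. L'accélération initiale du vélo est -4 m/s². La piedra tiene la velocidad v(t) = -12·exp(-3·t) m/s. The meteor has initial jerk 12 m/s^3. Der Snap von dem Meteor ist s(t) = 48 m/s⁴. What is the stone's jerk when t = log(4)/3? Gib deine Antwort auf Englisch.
We must differentiate our velocity equation v(t) = -12·exp(-3·t) 2 times. The derivative of velocity gives acceleration: a(t) = 36·exp(-3·t). The derivative of acceleration gives jerk: j(t) = -108·exp(-3·t). Using j(t) = -108·exp(-3·t) and substituting t = log(4)/3, we find j = -27.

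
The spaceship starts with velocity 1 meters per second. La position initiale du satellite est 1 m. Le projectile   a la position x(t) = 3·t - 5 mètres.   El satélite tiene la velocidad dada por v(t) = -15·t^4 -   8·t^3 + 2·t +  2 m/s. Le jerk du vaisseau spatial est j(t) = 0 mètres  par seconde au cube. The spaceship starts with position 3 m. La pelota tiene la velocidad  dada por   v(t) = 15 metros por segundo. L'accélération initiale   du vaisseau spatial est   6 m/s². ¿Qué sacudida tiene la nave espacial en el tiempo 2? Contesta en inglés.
We have jerk j(t) = 0. Substituting t = 2: j(2) = 0.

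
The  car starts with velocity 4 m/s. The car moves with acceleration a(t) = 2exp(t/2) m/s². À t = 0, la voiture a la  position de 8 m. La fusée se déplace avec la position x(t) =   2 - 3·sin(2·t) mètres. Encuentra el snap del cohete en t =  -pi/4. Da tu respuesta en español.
Partiendo de la posición x(t) = 2 - 3·sin(2·t), tomamos 4 derivadas. Tomando d/dt de x(t), encontramos v(t) = -6·cos(2·t). Tomando d/dt de v(t), encontramos a(t) = 12·sin(2·t). Tomando d/dt de a(t), encontramos j(t) = 24·cos(2·t). Tomando d/dt de j(t), encontramos s(t) = -48·sin(2·t). Usando s(t) = -48·sin(2·t) y sustituyendo t = -pi/4, encontramos s = 48.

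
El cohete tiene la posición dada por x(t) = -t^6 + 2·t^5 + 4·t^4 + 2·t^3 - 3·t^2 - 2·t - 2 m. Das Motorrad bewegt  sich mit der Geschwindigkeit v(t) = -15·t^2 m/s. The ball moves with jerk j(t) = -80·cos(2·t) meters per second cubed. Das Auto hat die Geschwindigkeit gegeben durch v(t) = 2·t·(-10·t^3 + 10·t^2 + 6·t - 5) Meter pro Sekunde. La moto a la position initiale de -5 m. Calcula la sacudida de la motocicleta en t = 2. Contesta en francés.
En partant de la vitesse v(t) = -15·t^2, nous prenons 2 dérivées. La dérivée de la vitesse donne l'accélération: a(t) = -30·t. La dérivée de l'accélération donne le jerk: j(t) = -30. En utilisant j(t) = -30 et en substituant t = 2, nous trouvons j = -30.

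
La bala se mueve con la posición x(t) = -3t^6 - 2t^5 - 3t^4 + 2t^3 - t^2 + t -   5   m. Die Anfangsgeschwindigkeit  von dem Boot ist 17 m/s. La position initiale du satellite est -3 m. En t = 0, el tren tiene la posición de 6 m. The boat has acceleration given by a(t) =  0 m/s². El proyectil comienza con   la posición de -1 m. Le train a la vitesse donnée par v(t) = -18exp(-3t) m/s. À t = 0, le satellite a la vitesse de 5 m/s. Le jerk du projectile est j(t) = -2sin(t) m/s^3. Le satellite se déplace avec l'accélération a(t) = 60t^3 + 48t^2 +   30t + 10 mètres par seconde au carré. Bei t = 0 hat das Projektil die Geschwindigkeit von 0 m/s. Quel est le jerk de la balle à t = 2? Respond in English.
To solve this, we need to take 3 derivatives of our position equation x(t) = -3·t^6 - 2·t^5 - 3·t^4 + 2·t^3 - t^2 + t - 5. Taking d/dt of x(t), we find v(t) = -18·t^5 - 10·t^4 - 12·t^3 + 6·t^2 - 2·t + 1. The derivative of velocity gives acceleration: a(t) = -90·t^4 - 40·t^3 - 36·t^2 + 12·t - 2. The derivative of acceleration gives jerk: j(t) = -360·t^3 - 120·t^2 - 72·t + 12. Using j(t) = -360·t^3 - 120·t^2 - 72·t + 12 and substituting t = 2, we find j = -3492.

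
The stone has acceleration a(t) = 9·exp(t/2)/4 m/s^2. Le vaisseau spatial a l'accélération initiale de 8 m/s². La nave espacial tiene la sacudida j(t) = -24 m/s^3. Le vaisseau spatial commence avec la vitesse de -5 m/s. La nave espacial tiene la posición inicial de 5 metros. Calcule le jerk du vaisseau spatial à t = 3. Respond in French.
De l'équation du jerk j(t) = -24, nous substituons t = 3 pour obtenir j = -24.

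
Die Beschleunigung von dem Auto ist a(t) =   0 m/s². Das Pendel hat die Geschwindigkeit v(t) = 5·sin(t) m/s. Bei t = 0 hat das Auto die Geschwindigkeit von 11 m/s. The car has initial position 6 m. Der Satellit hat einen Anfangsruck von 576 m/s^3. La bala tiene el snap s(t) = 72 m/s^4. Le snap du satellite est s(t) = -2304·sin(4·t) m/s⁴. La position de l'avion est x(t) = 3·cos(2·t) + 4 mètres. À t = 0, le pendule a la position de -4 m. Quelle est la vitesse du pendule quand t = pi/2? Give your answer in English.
Using v(t) = 5·sin(t) and substituting t = pi/2, we find v = 5.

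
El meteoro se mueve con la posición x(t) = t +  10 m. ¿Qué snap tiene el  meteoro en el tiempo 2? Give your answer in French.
Nous devons dériver notre équation de la position x(t) = t + 10 4 fois. En prenant d/dt de x(t), nous trouvons v(t) = 1. La dérivée de la vitesse donne l'accélération: a(t) = 0. En dérivant l'accélération, nous obtenons le jerk: j(t) = 0. En dérivant le jerk, nous obtenons le snap: s(t) = 0. Nous avons le snap s(t) = 0. En substituant t = 2: s(2) = 0.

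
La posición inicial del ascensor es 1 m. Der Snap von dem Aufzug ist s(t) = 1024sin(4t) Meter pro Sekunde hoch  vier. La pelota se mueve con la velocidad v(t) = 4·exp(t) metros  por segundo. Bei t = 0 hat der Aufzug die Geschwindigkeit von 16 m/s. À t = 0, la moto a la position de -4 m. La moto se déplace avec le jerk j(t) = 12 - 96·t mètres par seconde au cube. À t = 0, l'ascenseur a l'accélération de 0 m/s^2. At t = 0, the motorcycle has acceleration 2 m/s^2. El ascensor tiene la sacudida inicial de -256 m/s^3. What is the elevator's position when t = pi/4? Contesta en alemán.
Ausgehend von dem Snap s(t) = 1024·sin(4·t), nehmen wir 4 Stammfunktionen. Das Integral von dem Snap ist der Ruck. Mit j(0) = -256 erhalten wir j(t) = -256·cos(4·t). Durch Integration von dem Ruck und Verwendung der Anfangsbedingung a(0) = 0, erhalten wir a(t) = -64·sin(4·t). Das Integral von der Beschleunigung ist die Geschwindigkeit. Mit v(0) = 16 erhalten wir v(t) = 16·cos(4·t). Mit ∫v(t)dt und Anwendung von x(0) = 1, finden wir x(t) = 4·sin(4·t) + 1. Wir haben die Position x(t) = 4·sin(4·t) + 1. Durch Einsetzen von t = pi/4: x(pi/4) = 1.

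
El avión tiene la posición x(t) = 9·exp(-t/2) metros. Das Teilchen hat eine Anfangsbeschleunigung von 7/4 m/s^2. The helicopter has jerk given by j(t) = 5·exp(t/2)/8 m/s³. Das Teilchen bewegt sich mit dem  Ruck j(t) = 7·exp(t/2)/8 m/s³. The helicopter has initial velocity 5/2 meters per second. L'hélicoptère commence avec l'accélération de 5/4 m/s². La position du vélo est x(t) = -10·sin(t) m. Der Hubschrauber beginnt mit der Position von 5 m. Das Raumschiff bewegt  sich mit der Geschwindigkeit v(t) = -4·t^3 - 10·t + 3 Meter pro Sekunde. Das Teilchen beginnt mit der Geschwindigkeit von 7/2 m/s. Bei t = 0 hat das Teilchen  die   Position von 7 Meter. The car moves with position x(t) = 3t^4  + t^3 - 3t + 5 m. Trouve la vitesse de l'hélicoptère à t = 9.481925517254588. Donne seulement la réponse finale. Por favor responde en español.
La velocidad en t = 9.481925517254588 es v = 286.361068117193.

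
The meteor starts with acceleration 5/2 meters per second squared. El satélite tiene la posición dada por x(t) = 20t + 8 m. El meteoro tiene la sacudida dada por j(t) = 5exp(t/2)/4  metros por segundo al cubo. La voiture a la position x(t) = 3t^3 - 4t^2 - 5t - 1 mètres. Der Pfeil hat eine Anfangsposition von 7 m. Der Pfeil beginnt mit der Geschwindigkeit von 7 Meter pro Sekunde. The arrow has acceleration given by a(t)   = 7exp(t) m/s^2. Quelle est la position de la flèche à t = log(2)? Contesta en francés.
En partant de l'accélération a(t) = 7·exp(t), nous prenons 2 intégrales. En prenant ∫a(t)dt et en appliquant v(0) = 7, nous trouvons v(t) = 7·exp(t). L'intégrale de la vitesse est la position. En utilisant x(0) = 7, nous obtenons x(t) = 7·exp(t). Nous avons la position x(t) = 7·exp(t). En substituant t = log(2): x(log(2)) = 14.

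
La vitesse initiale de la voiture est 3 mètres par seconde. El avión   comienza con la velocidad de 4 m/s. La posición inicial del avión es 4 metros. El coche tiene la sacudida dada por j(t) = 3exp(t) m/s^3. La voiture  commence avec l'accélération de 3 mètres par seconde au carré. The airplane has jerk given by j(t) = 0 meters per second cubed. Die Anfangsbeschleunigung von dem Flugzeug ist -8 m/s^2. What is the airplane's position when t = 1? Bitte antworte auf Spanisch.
Partiendo de la sacudida j(t) = 0, tomamos 3 antiderivadas. Tomando ∫j(t)dt y aplicando a(0) = -8, encontramos a(t) = -8. La integral de la aceleración, con v(0) = 4, da la velocidad: v(t) = 4 - 8·t. La antiderivada de la velocidad es la posición. Usando x(0) = 4, obtenemos x(t) = -4·t^2 + 4·t + 4. De la ecuación de la posición x(t) = -4·t^2 + 4·t + 4, sustituimos t = 1 para obtener x = 4.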